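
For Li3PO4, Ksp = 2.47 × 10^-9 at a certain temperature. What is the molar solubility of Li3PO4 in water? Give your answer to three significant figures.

Li3PO4(s) <=> 3 Li^+(aq) + PO4^3-(aq)
Ksp = [Li^+]^3[PO4^3-]
For each mole of Li3PO4 that dissolves: [Li^+] = 3s, [PO4^3-] = s.
Ksp = (3s)^3s = 27s^4
s = (2.47 × 10^-9 / 27)^(1/4) = 3.09 × 10^-3 M

s = 3.09 × 10^-3 M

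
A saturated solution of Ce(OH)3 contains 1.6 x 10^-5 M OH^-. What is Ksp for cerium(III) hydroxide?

Ce(OH)3(s) <=> Ce^3+(aq) + 3 OH^-(aq)
Stoichiometry gives [Ce^3+] = (1/3)[OH^-] = 5.33 × 10^-6 M.
Ksp = [Ce^3+][OH^-]^3
Ksp = 5.33 x 10^-6 × (1.6 × 10^-5)^3 = 2.2 × 10^-20

Ksp = 2.2 × 10^-20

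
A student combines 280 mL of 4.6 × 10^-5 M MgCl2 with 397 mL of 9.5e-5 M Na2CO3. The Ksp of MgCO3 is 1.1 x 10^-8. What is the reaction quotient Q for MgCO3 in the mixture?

Q = 1.1e-9

Total volume = 280 + 397 = 677 mL.
[Mg^2+] = 4.6 × 10^-5 × (280/677) = 1.90 × 10^-5 M
[CO3^2-] = 9.5 x 10^-5 × (397/677) = 5.57 × 10^-5 M
MgCO3(s) ⇌ Mg^2+(aq) + CO3^2-(aq), so Q = [Mg^2+][CO3^2-]
Q = (1.90 × 10^-5)(5.57 × 10^-5) = 1.1 × 10^-9
Q < Ksp, so no precipitate of MgCO3 forms.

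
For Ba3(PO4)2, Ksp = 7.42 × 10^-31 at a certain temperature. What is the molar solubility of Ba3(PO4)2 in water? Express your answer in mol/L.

s ≈ 3.69 x 10^-7 M

Ba3(PO4)2(s) ⇌ 3 Ba^2+(aq) + 2 PO4^3-(aq)
Ksp = [Ba^2+]^3[PO4^3-]^2
With molar solubility s: [Ba^2+] = 3s, [PO4^3-] = 2s.
Ksp = (3s)^3(2s)^2 = 108s^5
Solving, s = (7.42 × 10^-31/108)^(1/5) = 3.69 x 10^-7 M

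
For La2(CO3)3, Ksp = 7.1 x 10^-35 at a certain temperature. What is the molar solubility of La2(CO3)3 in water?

La2(CO3)3(s) ⇌ 2 La^3+ + 3 CO3^2-
Ksp = [La^3+]^2[CO3^2-]^3
With molar solubility s: [La^3+] = 2s, [CO3^2-] = 3s.
Ksp = (2s)^2(3s)^3 = 108s^5
s^5 = 7.1 x 10^-35 / 108, so s = 5.8 × 10^-8 M

s ≈ 5.8 × 10^-8 M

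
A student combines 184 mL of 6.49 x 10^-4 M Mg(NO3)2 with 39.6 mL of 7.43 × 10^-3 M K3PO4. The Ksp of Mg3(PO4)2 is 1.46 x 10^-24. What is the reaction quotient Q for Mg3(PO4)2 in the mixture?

2.64 x 10^-16

Total volume = 184 + 39.6 = 223.6 mL.
[Mg^2+] = 6.49 × 10^-4 × (184/223.6) = 5.341 x 10^-4 M
[PO4^3-] = 7.43 × 10^-3 × (39.6/223.6) = 1.316 × 10^-3 M
Mg3(PO4)2(s) ⇌ 3 Mg^2+ + 2 PO4^3-, so Q = [Mg^2+]^3[PO4^3-]^2
Q = (5.341 × 10^-4)^3(1.316 × 10^-3)^2 = 2.64 × 10^-16
Q > Ksp, so Mg3(PO4)2 will precipitate.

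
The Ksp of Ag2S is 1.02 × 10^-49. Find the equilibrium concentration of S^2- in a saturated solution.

[S^2-] ≈ 2.94 × 10^-17 M

Ag2S(s) ⇌ 2 Ag^+(aq) + S^2-(aq)
Ksp = [Ag^+]^2[S^2-]
With molar solubility s: [Ag^+] = 2s, [S^2-] = s.
Ksp = (2s)^2s = 4s^3
Solving, s = (1.02 × 10^-49/4)^(1/3) = 2.943 x 10^-17 M
[S^2-] = s = 2.94 × 10^-17 M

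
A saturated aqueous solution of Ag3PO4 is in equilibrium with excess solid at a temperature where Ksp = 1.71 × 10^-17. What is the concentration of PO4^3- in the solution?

2.82e-5 M

Ag3PO4(s) ⇌ 3 Ag^+(aq) + PO4^3-(aq)
Ksp = [Ag^+]^3[PO4^3-]
With molar solubility s: [Ag^+] = 3s, [PO4^3-] = s.
So Ksp = (3s)^3 × s = 27s^4
s^4 = 1.71 × 10^-17 / 27, so s = 2.821 x 10^-5 M
[PO4^3-] = s = 2.82 × 10^-5 M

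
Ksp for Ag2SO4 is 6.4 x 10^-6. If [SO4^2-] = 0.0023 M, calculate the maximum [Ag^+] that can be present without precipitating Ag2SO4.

Ag2SO4(s) <=> 2 Ag^+ + SO4^2-
Ksp = [Ag^+]^2[SO4^2-]
Precipitation begins when Q = Ksp. With [SO4^2-] = 0.0023 M:
6.4 x 10^-6 = (0.0023) × [Ag^+]^2
[Ag^+] = (6.4 x 10^-6 / 2.3 × 10^-3)^(1/2) = 5.3 x 10^-2 M

[Ag^+] = 0.053 M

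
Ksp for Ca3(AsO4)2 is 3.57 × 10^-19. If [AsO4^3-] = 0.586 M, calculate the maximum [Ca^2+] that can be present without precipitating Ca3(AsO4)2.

[Ca^2+] ≈ 1.01 x 10^-6 M

Ca3(AsO4)2(s) ⇌ 3 Ca^2+(aq) + 2 AsO4^3-(aq)
Ksp = [Ca^2+]^3[AsO4^3-]^2
Precipitation begins when Q = Ksp. With [AsO4^3-] = 0.586 M:
3.57 × 10^-19 = (0.586)^2 × [Ca^2+]^3
[Ca^2+] = (3.57 × 10^-19 / 3.434 x 10^-1)^(1/3) = 1.01 × 10^-6 M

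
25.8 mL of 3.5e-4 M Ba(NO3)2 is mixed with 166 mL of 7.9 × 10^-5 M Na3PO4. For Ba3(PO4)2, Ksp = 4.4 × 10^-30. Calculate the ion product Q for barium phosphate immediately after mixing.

Q ≈ 4.9 × 10^-22

Total volume = 25.8 + 166 = 191.8 mL.
[Ba^2+] = 3.5 x 10^-4 × (25.8/191.8) = 4.71 x 10^-5 M
[PO4^3-] = 7.9 × 10^-5 × (166/191.8) = 6.84 × 10^-5 M
Ba3(PO4)2(s) ⇌ 3 Ba^2+(aq) + 2 PO4^3-(aq), so Q = [Ba^2+]^3[PO4^3-]^2
Q = (4.71 × 10^-5)^3(6.84 × 10^-5)^2 = 4.9 × 10^-22
Q > Ksp, so Ba3(PO4)2 will precipitate.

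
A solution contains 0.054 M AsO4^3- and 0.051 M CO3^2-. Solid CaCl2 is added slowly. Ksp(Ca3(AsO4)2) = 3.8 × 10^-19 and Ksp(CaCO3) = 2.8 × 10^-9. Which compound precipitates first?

Each salt begins to precipitate when Q = Ksp, i.e. when [Ca^2+] reaches its threshold.
For Ca3(AsO4)2: 3.8 × 10^-19 = (0.054)^2 × [Ca^2+]^3  ⇒  [Ca^2+] = 5.1 x 10^-6 M.
For CaCO3: 2.8 × 10^-9 = 0.051 × [Ca^2+]  ⇒  [Ca^2+] = 5.5 × 10^-8 M.
The salt with the lower threshold [Ca^2+] precipitates first: CaCO3.

CaCO3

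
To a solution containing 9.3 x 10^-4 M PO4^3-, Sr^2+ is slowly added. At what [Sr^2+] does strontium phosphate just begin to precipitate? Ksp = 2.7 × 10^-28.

Sr3(PO4)2(s) ⇌ 3 Sr^2+(aq) + 2 PO4^3-(aq)
Ksp = [Sr^2+]^3[PO4^3-]^2
Precipitation begins when Q = Ksp. With [PO4^3-] = 9.3 x 10^-4 M:
2.7 × 10^-28 = (9.3 x 10^-4)^2 × [Sr^2+]^3
[Sr^2+] = (2.7 × 10^-28 / 8.65 × 10^-7)^(1/3) = 6.8 x 10^-8 M

6.8 × 10^-8 M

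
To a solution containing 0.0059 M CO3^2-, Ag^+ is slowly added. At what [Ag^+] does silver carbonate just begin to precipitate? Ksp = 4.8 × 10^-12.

[Ag^+] ≈ 2.9e-5 M

Ag2CO3(s) ⇌ 2 Ag^+ + CO3^2-
Ksp = [Ag^+]^2[CO3^2-]
Precipitation begins when Q = Ksp. With [CO3^2-] = 0.0059 M:
4.8 × 10^-12 = (0.0059) × [Ag^+]^2
[Ag^+] = (4.8 × 10^-12 / 5.9 x 10^-3)^(1/2) = 2.9 × 10^-5 M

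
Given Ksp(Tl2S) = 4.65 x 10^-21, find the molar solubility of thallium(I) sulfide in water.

s ≈ 1.05e-7 M

Tl2S(s) ⇌ 2 Tl^+ + S^2-
Ksp = [Tl^+]^2[S^2-]
For each mole of Tl2S that dissolves: [Tl^+] = 2s, [S^2-] = s.
Ksp = (2s)^2s = 4s^3
s = (4.65 x 10^-21 / 4)^(1/3) = 1.05 x 10^-7 M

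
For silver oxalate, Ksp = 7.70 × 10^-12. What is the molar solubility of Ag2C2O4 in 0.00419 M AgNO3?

s = 4.39e-7 M

Ag2C2O4(s) ⇌ 2 Ag^+ + C2O4^2-
Ksp = [Ag^+]^2[C2O4^2-]
Let s be the molar solubility in this solution. [Ag^+] = 0.00419 + 2s ≈ 0.00419, [C2O4^2-] = s (common-ion effect: Ag^+ is already 0.00419 M).
Ksp ≈ (0.00419)^2 × s
s = 4.39 × 10^-7 M
Check: 2s = 8.8 x 10^-7 ≪ 0.00419, so the approximation is valid.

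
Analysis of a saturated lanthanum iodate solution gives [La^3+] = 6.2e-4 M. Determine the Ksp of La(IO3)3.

La(IO3)3(s) ⇌ La^3+(aq) + 3 IO3^-(aq)
Stoichiometry gives [IO3^-] = (3/1)[La^3+] = 1.86 × 10^-3 M.
Ksp = [La^3+][IO3^-]^3
Ksp = 6.2 x 10^-4 × (1.86 × 10^-3)^3 = 4.0 × 10^-12

4.0 × 10^-12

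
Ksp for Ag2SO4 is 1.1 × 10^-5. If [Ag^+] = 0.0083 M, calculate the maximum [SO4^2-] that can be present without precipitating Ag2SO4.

Ag2SO4(s) ⇌ 2 Ag^+(aq) + SO4^2-(aq)
Ksp = [Ag^+]^2[SO4^2-]
Precipitation begins when Q = Ksp. With [Ag^+] = 0.0083 M:
1.1 × 10^-5 = (0.0083)^2 × [SO4^2-]
[SO4^2-] = (1.1 × 10^-5 / 6.89 × 10^-5) = 1.6 × 10^-1 M

1.6 × 10^-1 M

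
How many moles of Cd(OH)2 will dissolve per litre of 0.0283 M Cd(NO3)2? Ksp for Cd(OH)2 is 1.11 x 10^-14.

Cd(OH)2(s) ⇌ Cd^2+(aq) + 2 OH^-(aq)
Ksp = [Cd^2+][OH^-]^2
Let s be the molar solubility in this solution. [Cd^2+] = 0.0283 + s ≈ 0.0283, [OH^-] = 2s (common-ion effect: Cd^2+ is already 0.0283 M).
Ksp ≈ 0.0283 × (2s)^2
s = 3.13 × 10^-7 M
Check: s = 3.1 × 10^-7 ≪ 0.0283, so the approximation is valid.

s = 3.13 × 10^-7 M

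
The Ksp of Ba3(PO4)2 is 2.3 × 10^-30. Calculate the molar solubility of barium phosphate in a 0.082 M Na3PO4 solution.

Ba3(PO4)2(s) ⇌ 3 Ba^2+ + 2 PO4^3-
Ksp = [Ba^2+]^3[PO4^3-]^2
Let s = moles of Ba3(PO4)2 that dissolve per litre. [Ba^2+] = 3s, [PO4^3-] = 0.082 + 2s ≈ 0.082 (common-ion effect: PO4^3- is already 0.082 M).
Ksp ≈ (3s)^3 × (0.082)^2
s = 2.3 × 10^-10 M
Check: 2s = 4.7 × 10^-10 ≪ 0.082, so the approximation is valid.

s ≈ 2.3 × 10^-10 M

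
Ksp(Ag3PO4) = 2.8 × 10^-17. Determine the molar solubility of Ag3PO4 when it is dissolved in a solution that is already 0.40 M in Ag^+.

s ≈ 4.4 × 10^-16 M

Ag3PO4(s) ⇌ 3 Ag^+ + PO4^3-
Ksp = [Ag^+]^3[PO4^3-]
Let s be the molar solubility in this solution. [Ag^+] = 0.40 + 3s ≈ 0.40, [PO4^3-] = s (common-ion effect: Ag^+ is already 0.40 M).
Ksp ≈ (0.40)^3 × s
s = 4.4 × 10^-16 M
Check: 3s = 1.3 × 10^-15 ≪ 0.40, so the approximation is valid.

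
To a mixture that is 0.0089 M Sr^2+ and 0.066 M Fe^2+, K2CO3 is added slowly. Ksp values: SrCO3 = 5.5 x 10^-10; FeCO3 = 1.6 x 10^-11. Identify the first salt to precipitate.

Each salt begins to precipitate when Q = Ksp, i.e. when [CO3^2-] reaches its threshold.
For SrCO3: 5.5 x 10^-10 = 0.0089 × [CO3^2-]  ⇒  [CO3^2-] = 6.2 × 10^-8 M.
For FeCO3: 1.6 x 10^-11 = 0.066 × [CO3^2-]  ⇒  [CO3^2-] = 2.4 × 10^-10 M.
The salt with the lower threshold [CO3^2-] precipitates first: FeCO3.

FeCO3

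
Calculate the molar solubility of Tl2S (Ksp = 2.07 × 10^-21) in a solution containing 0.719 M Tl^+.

s ≈ 4.00 × 10^-21 M

Tl2S(s) ⇌ 2 Tl^+(aq) + S^2-(aq)
Ksp = [Tl^+]^2[S^2-]
If s mol/L dissolves here, [Tl^+] = 0.719 + 2s ≈ 0.719, [S^2-] = s (since the Tl^+ already present dominates).
Ksp ≈ (0.719)^2 × s
s = 4.00 × 10^-21 M
Check: 2s = 8.0 × 10^-21 ≪ 0.719, so the approximation is valid.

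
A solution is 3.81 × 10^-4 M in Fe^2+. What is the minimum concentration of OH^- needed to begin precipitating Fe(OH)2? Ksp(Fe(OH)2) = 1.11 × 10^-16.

[OH^-] ≈ 5.40 × 10^-7 M

Fe(OH)2(s) ⇌ Fe^2+ + 2 OH^-
Ksp = [Fe^2+][OH^-]^2
Precipitation begins when Q = Ksp. With [Fe^2+] = 3.81 × 10^-4 M:
1.11 × 10^-16 = (3.81 × 10^-4) × [OH^-]^2
[OH^-] = (1.11 × 10^-16 / 3.81 x 10^-4)^(1/2) = 5.40 × 10^-7 M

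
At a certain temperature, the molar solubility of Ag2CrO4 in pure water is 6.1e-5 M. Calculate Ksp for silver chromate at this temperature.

9.1 × 10^-13

Ag2CrO4(s) ⇌ 2 Ag^+ + CrO4^2-
With molar solubility s: [Ag^+] = 2s, [CrO4^2-] = s.
Ksp = [Ag^+]^2[CrO4^2-]
So Ksp = (2s)^2 × s = 4s^3
Ksp = 4 × (6.1 × 10^-5)^3 = 9.1 × 10^-13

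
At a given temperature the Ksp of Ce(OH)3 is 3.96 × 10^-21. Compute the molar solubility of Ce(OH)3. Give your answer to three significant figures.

Ce(OH)3(s) ⇌ Ce^3+(aq) + 3 OH^-(aq)
Ksp = [Ce^3+][OH^-]^3
If s mol/L of Ce(OH)3 dissolves, [Ce^3+] = s and [OH^-] = 3s.
Ksp = s(3s)^3 = 27s^4
s = (3.96 × 10^-21 / 27)^(1/4) = 3.48 × 10^-6 M

3.48 x 10^-6 M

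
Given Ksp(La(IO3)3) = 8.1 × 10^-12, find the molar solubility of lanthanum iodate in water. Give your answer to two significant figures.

s ≈ 7.4 × 10^-4 M

La(IO3)3(s) ⇌ La^3+ + 3 IO3^-
Ksp = [La^3+][IO3^-]^3
Let s = molar solubility. Then [La^3+] = s and [IO3^-] = 3s.
So Ksp = s × (3s)^3 = 27s^4
Solving, s = (8.1 × 10^-12/27)^(1/4) = 7.4 × 10^-4 M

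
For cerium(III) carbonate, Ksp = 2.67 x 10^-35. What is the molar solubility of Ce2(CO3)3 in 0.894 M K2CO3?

Ce2(CO3)3(s) ⇌ 2 Ce^3+(aq) + 3 CO3^2-(aq)
Ksp = [Ce^3+]^2[CO3^2-]^3
If s mol/L dissolves here, [Ce^3+] = 2s, [CO3^2-] = 0.894 + 3s ≈ 0.894 (Ksp is small, so little additional dissolves).
Ksp ≈ (2s)^2 × (0.894)^3
s = 3.06 × 10^-18 M
Check: 3s = 9.2 × 10^-18 ≪ 0.894, so the approximation is valid.

s ≈ 3.06e-18 M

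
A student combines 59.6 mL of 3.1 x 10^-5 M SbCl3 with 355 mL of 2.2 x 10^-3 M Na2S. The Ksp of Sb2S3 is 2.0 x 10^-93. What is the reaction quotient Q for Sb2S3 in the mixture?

1.3 × 10^-19

Total volume = 59.6 + 355 = 414.6 mL.
[Sb^3+] = 3.1 x 10^-5 × (59.6/414.6) = 4.46 × 10^-6 M
[S^2-] = 2.2 × 10^-3 × (355/414.6) = 1.88 x 10^-3 M
Sb2S3(s) ⇌ 2 Sb^3+ + 3 S^2-, so Q = [Sb^3+]^2[S^2-]^3
Q = (4.46 x 10^-6)^2(1.88 × 10^-3)^3 = 1.3 x 10^-19
Q > Ksp, so Sb2S3 will precipitate.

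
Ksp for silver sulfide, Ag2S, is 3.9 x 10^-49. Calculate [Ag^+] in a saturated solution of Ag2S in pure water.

[Ag^+] ≈ 9.2e-17 M

Ag2S(s) ⇌ 2 Ag^+ + S^2-
Ksp = [Ag^+]^2[S^2-]
For each mole of Ag2S that dissolves: [Ag^+] = 2s, [S^2-] = s.
Ksp = (2s)^2s = 4s^3
Solving, s = (3.9 x 10^-49/4)^(1/3) = 4.60 × 10^-17 M
[Ag^+] = 2s = 9.2 x 10^-17 M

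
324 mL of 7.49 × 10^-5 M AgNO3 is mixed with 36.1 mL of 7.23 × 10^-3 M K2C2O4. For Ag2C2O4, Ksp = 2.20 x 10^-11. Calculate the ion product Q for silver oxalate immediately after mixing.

3.29e-12

Total volume = 324 + 36.1 = 360.1 mL.
[Ag^+] = 7.49 × 10^-5 × (324/360.1) = 6.739 x 10^-5 M
[C2O4^2-] = 7.23 × 10^-3 × (36.1/360.1) = 7.248 × 10^-4 M
Ag2C2O4(s) ⇌ 2 Ag^+ + C2O4^2-, so Q = [Ag^+]^2[C2O4^2-]
Q = (6.739 x 10^-5)^2(7.248 × 10^-4) = 3.29 × 10^-12
Q < Ksp, so no precipitate of Ag2C2O4 forms.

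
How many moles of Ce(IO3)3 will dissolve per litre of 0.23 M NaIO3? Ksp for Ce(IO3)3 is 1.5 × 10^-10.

Ce(IO3)3(s) <=> Ce^3+(aq) + 3 IO3^-(aq)
Ksp = [Ce^3+][IO3^-]^3
Let s be the molar solubility in this solution. [Ce^3+] = s, [IO3^-] = 0.23 + 3s ≈ 0.23 (Ksp is small, so little additional dissolves).
Ksp ≈ s × (0.23)^3
s = 1.2 x 10^-8 M
Check: 3s = 3.7 × 10^-8 ≪ 0.23, so the approximation is valid.

1.2 × 10^-8 M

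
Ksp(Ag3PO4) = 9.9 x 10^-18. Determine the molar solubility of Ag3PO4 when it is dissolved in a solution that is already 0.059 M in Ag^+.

Ag3PO4(s) <=> 3 Ag^+(aq) + PO4^3-(aq)
Ksp = [Ag^+]^3[PO4^3-]
If s mol/L dissolves here, [Ag^+] = 0.059 + 3s ≈ 0.059, [PO4^3-] = s (common-ion effect: Ag^+ is already 0.059 M).
Ksp ≈ (0.059)^3 × s
s = 4.8 x 10^-14 M
Check: 3s = 1.4 × 10^-13 ≪ 0.059, so the approximation is valid.

s = 4.8e-14 M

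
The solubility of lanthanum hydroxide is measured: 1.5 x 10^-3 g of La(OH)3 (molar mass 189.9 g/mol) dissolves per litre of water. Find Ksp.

Ksp ≈ 1.1 × 10^-19

Molar solubility s = (1.5 × 10^-3 g/L) / (189.9 g/mol) = 7.90 x 10^-6 M.
La(OH)3(s) ⇌ La^3+ + 3 OH^-
If s mol/L of La(OH)3 dissolves, [La^3+] = s and [OH^-] = 3s.
Ksp = [La^3+][OH^-]^3
So Ksp = s × (3s)^3 = 27s^4
Ksp = 27 × (7.90 × 10^-6)^4 = 1.1 × 10^-19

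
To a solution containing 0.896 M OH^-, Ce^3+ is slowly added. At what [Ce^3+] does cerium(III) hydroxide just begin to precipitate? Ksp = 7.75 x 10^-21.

Ce(OH)3(s) ⇌ Ce^3+ + 3 OH^-
Ksp = [Ce^3+][OH^-]^3
Precipitation begins when Q = Ksp. With [OH^-] = 0.896 M:
7.75 x 10^-21 = (0.896)^3 × [Ce^3+]
[Ce^3+] = (7.75 x 10^-21 / 7.193 × 10^-1) = 1.08 × 10^-20 M

[Ce^3+] ≈ 1.08 × 10^-20 M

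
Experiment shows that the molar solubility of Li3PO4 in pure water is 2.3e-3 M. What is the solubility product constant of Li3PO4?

Li3PO4(s) ⇌ 3 Li^+(aq) + PO4^3-(aq)
Let s = molar solubility. Then [Li^+] = 3s and [PO4^3-] = s.
Ksp = [Li^+]^3[PO4^3-]
Substituting: Ksp = (3s)^3s = 27s^4
With s = 2.3 × 10^-3: Ksp = 7.6 × 10^-10

Ksp = 7.6e-10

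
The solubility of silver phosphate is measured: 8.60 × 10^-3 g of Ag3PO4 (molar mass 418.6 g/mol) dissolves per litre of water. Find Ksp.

Molar solubility s = (8.60 × 10^-3 g/L) / (418.6 g/mol) = 2.054 x 10^-5 M.
Ag3PO4(s) <=> 3 Ag^+ + PO4^3-
With molar solubility s: [Ag^+] = 3s, [PO4^3-] = s.
Ksp = [Ag^+]^3[PO4^3-]
Substituting: Ksp = (3s)^3s = 27s^4
Ksp = 27 × (2.054 × 10^-5)^4 = 4.81 x 10^-18

Ksp = 4.81e-18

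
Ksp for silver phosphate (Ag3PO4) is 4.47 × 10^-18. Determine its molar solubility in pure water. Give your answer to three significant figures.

Ag3PO4(s) ⇌ 3 Ag^+(aq) + PO4^3-(aq)
Ksp = [Ag^+]^3[PO4^3-]
If s mol/L of Ag3PO4 dissolves, [Ag^+] = 3s and [PO4^3-] = s.
So Ksp = (3s)^3 × s = 27s^4
Solving, s = (4.47 × 10^-18/27)^(1/4) = 2.02 x 10^-5 M

2.02 × 10^-5 M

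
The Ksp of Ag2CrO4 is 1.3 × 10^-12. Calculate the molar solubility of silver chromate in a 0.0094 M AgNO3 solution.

Ag2CrO4(s) ⇌ 2 Ag^+ + CrO4^2-
Ksp = [Ag^+]^2[CrO4^2-]
Let s = moles of Ag2CrO4 that dissolve per litre. [Ag^+] = 0.0094 + 2s ≈ 0.0094, [CrO4^2-] = s (common-ion effect: Ag^+ is already 0.0094 M).
Ksp ≈ (0.0094)^2 × s
s = 1.5 × 10^-8 M
Check: 2s = 2.9 × 10^-8 ≪ 0.0094, so the approximation is valid.

s = 1.5e-8 M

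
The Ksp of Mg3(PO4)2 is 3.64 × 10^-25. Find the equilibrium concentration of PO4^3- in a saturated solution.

[PO4^3-] = 1.02 x 10^-5 M

Mg3(PO4)2(s) ⇌ 3 Mg^2+ + 2 PO4^3-
Ksp = [Mg^2+]^3[PO4^3-]^2
For each mole of Mg3(PO4)2 that dissolves: [Mg^2+] = 3s, [PO4^3-] = 2s.
Ksp = (3s)^3(2s)^2 = 108s^5
s^5 = 3.64 × 10^-25 / 108, so s = 5.076 × 10^-6 M
[PO4^3-] = 2s = 1.02 x 10^-5 M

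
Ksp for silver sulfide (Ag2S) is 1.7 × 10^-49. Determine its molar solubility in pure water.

3.5 × 10^-17 M

Ag2S(s) ⇌ 2 Ag^+(aq) + S^2-(aq)
Ksp = [Ag^+]^2[S^2-]
Let s = molar solubility. Then [Ag^+] = 2s and [S^2-] = s.
Substituting: Ksp = (2s)^2s = 4s^3
s = (1.7 × 10^-49 / 4)^(1/3) = 3.5 x 10^-17 M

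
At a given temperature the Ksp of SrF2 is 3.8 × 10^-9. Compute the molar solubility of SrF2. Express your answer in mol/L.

9.8 x 10^-4 M

SrF2(s) ⇌ Sr^2+(aq) + 2 F^-(aq)
Ksp = [Sr^2+][F^-]^2
For each mole of SrF2 that dissolves: [Sr^2+] = s, [F^-] = 2s.
So Ksp = s × (2s)^2 = 4s^3
Solving, s = (3.8 × 10^-9/4)^(1/3) = 9.8 × 10^-4 M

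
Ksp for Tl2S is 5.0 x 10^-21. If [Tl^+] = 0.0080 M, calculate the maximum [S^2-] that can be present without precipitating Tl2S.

Tl2S(s) ⇌ 2 Tl^+ + S^2-
Ksp = [Tl^+]^2[S^2-]
Precipitation begins when Q = Ksp. With [Tl^+] = 0.0080 M:
5.0 x 10^-21 = (0.0080)^2 × [S^2-]
[S^2-] = (5.0 x 10^-21 / 6.40 × 10^-5) = 7.8 × 10^-17 M

[S^2-] ≈ 7.8 × 10^-17 M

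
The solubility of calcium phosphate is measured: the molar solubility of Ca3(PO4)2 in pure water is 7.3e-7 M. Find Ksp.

2.2 × 10^-29

Ca3(PO4)2(s) <=> 3 Ca^2+(aq) + 2 PO4^3-(aq)
For each mole of Ca3(PO4)2 that dissolves: [Ca^2+] = 3s, [PO4^3-] = 2s.
Ksp = [Ca^2+]^3[PO4^3-]^2
So Ksp = (3s)^3 × (2s)^2 = 108s^5
Ksp = 108 × (7.3 x 10^-7)^5 = 2.2 × 10^-29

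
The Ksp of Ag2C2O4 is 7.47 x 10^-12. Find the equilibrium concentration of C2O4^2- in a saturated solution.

Ag2C2O4(s) ⇌ 2 Ag^+ + C2O4^2-
Ksp = [Ag^+]^2[C2O4^2-]
With molar solubility s: [Ag^+] = 2s, [C2O4^2-] = s.
Substituting: Ksp = (2s)^2s = 4s^3
s = (7.47 x 10^-12 / 4)^(1/3) = 1.231 x 10^-4 M
[C2O4^2-] = s = 1.23 × 10^-4 M

[C2O4^2-] = 1.23e-4 M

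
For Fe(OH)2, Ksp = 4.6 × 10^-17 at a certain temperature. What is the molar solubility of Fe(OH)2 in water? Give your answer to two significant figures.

Fe(OH)2(s) <=> Fe^2+ + 2 OH^-
Ksp = [Fe^2+][OH^-]^2
If s mol/L of Fe(OH)2 dissolves, [Fe^2+] = s and [OH^-] = 2s.
Substituting: Ksp = s(2s)^2 = 4s^3
Solving, s = (4.6 × 10^-17/4)^(1/3) = 2.3 x 10^-6 M

s ≈ 2.3e-6 M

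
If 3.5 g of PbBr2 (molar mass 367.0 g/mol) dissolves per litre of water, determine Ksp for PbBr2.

Ksp ≈ 3.5 × 10^-6

Molar solubility s = (3.5 g/L) / (367.0 g/mol) = 9.54 × 10^-3 M.
PbBr2(s) ⇌ Pb^2+ + 2 Br^-
If s mol/L of PbBr2 dissolves, [Pb^2+] = s and [Br^-] = 2s.
Ksp = [Pb^2+][Br^-]^2
Substituting: Ksp = s(2s)^2 = 4s^3
Ksp = 4 × (9.54 × 10^-3)^3 = 3.5 × 10^-6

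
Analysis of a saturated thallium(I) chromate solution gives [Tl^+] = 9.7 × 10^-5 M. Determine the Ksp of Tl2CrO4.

4.6 x 10^-13

Tl2CrO4(s) ⇌ 2 Tl^+ + CrO4^2-
Stoichiometry gives [CrO4^2-] = (1/2)[Tl^+] = 4.85 x 10^-5 M.
Ksp = [Tl^+]^2[CrO4^2-]
Ksp = (9.7 × 10^-5)^2 × 4.85 x 10^-5 = 4.6 x 10^-13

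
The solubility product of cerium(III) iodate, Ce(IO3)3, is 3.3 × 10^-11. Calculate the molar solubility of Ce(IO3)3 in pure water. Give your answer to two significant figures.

Ce(IO3)3(s) ⇌ Ce^3+ + 3 IO3^-
Ksp = [Ce^3+][IO3^-]^3
Let s = molar solubility. Then [Ce^3+] = s and [IO3^-] = 3s.
So Ksp = s × (3s)^3 = 27s^4
s = (3.3 × 10^-11 / 27)^(1/4) = 1.1 × 10^-3 M

s = 1.1 × 10^-3 M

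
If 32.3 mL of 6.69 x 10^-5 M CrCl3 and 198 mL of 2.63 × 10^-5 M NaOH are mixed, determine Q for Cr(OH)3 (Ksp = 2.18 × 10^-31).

Total volume = 32.3 + 198 = 230.3 mL.
[Cr^3+] = 6.69 × 10^-5 × (32.3/230.3) = 9.383 × 10^-6 M
[OH^-] = 2.63 x 10^-5 × (198/230.3) = 2.261 × 10^-5 M
Cr(OH)3(s) <=> Cr^3+(aq) + 3 OH^-(aq), so Q = [Cr^3+][OH^-]^3
Q = (9.383 × 10^-6)(2.261 × 10^-5)^3 = 1.08 x 10^-19
Q > Ksp, so Cr(OH)3 will precipitate.

1.08e-19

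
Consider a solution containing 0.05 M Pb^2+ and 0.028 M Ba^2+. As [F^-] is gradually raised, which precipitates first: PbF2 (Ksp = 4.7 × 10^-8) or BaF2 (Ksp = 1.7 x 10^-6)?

Each salt begins to precipitate when Q = Ksp, i.e. when [F^-] reaches its threshold.
For PbF2: 4.7 × 10^-8 = 0.05 × [F^-]^2  ⇒  [F^-] = 9.7 × 10^-4 M.
For BaF2: 1.7 x 10^-6 = 0.028 × [F^-]^2  ⇒  [F^-] = 7.8 × 10^-3 M.
The salt with the lower threshold [F^-] precipitates first: PbF2.

PbF2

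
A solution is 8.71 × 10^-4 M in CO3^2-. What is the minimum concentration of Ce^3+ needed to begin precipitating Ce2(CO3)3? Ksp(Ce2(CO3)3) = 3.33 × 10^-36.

7.10 x 10^-14 M

Ce2(CO3)3(s) <=> 2 Ce^3+ + 3 CO3^2-
Ksp = [Ce^3+]^2[CO3^2-]^3
Precipitation begins when Q = Ksp. With [CO3^2-] = 8.71 × 10^-4 M:
3.33 × 10^-36 = (8.71 × 10^-4)^3 × [Ce^3+]^2
[Ce^3+] = (3.33 × 10^-36 / 6.608 × 10^-10)^(1/2) = 7.10 x 10^-14 M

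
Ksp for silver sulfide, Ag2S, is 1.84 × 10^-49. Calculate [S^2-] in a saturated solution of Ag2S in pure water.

Ag2S(s) ⇌ 2 Ag^+(aq) + S^2-(aq)
Ksp = [Ag^+]^2[S^2-]
If s mol/L of Ag2S dissolves, [Ag^+] = 2s and [S^2-] = s.
Substituting: Ksp = (2s)^2s = 4s^3
Solving, s = (1.84 × 10^-49/4)^(1/3) = 3.583 x 10^-17 M
[S^2-] = s = 3.58 × 10^-17 M

3.58 × 10^-17 M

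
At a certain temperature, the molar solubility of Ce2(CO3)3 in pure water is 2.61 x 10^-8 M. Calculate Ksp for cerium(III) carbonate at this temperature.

Ce2(CO3)3(s) ⇌ 2 Ce^3+ + 3 CO3^2-
If s mol/L of Ce2(CO3)3 dissolves, [Ce^3+] = 2s and [CO3^2-] = 3s.
Ksp = [Ce^3+]^2[CO3^2-]^3
Substituting: Ksp = (2s)^2(3s)^3 = 108s^5
Ksp = 108 × (2.61 × 10^-8)^5 = 1.31 × 10^-36

1.31 × 10^-36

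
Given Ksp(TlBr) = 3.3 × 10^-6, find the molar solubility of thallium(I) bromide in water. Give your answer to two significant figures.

s ≈ 1.8 × 10^-3 M

TlBr(s) ⇌ Tl^+(aq) + Br^-(aq)
Ksp = [Tl^+][Br^-]
Let s = molar solubility. Then [Tl^+] = s and [Br^-] = s.
Ksp = s^2
s = (3.3 × 10^-6)^(1/2) = 1.8 × 10^-3 M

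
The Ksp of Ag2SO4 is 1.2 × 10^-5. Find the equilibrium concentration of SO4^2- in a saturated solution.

Ag2SO4(s) <=> 2 Ag^+ + SO4^2-
Ksp = [Ag^+]^2[SO4^2-]
With molar solubility s: [Ag^+] = 2s, [SO4^2-] = s.
Substituting: Ksp = (2s)^2s = 4s^3
Solving, s = (1.2 × 10^-5/4)^(1/3) = 1.44 × 10^-2 M
[SO4^2-] = s = 1.4 x 10^-2 M

[SO4^2-] ≈ 0.014 M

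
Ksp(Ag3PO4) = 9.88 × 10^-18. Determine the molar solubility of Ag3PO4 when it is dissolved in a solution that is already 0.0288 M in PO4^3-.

s = 2.33 × 10^-6 M

Ag3PO4(s) <=> 3 Ag^+ + PO4^3-
Ksp = [Ag^+]^3[PO4^3-]
Let s = moles of Ag3PO4 that dissolve per litre. [Ag^+] = 3s, [PO4^3-] = 0.0288 + s ≈ 0.0288 (common-ion effect: PO4^3- is already 0.0288 M).
Ksp ≈ (3s)^3 × 0.0288
s = 2.33 x 10^-6 M
Check: s = 2.3 × 10^-6 ≪ 0.0288, so the approximation is valid.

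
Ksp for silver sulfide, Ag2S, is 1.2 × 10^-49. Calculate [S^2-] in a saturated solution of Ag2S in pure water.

[S^2-] = 3.1 × 10^-17 M

Ag2S(s) ⇌ 2 Ag^+(aq) + S^2-(aq)
Ksp = [Ag^+]^2[S^2-]
If s mol/L of Ag2S dissolves, [Ag^+] = 2s and [S^2-] = s.
Ksp = (2s)^2s = 4s^3
Solving, s = (1.2 × 10^-49/4)^(1/3) = 3.11 × 10^-17 M
[S^2-] = s = 3.1 × 10^-17 M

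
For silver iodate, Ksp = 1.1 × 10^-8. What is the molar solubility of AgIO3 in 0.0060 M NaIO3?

1.8e-6 M

AgIO3(s) <=> Ag^+(aq) + IO3^-(aq)
Ksp = [Ag^+][IO3^-]
If s mol/L dissolves here, [Ag^+] = s, [IO3^-] = 0.0060 + s ≈ 0.0060 (since IO3^- from NaIO3 dominates).
Ksp ≈ s × 0.0060
s = 1.8 × 10^-6 M
Check: s = 1.8 x 10^-6 ≪ 0.0060, so the approximation is valid.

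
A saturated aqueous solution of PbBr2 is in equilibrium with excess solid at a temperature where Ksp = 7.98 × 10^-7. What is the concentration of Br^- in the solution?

[Br^-] = 1.17e-2 M

PbBr2(s) ⇌ Pb^2+(aq) + 2 Br^-(aq)
Ksp = [Pb^2+][Br^-]^2
With molar solubility s: [Pb^2+] = s, [Br^-] = 2s.
So Ksp = s × (2s)^2 = 4s^3
s = (7.98 × 10^-7 / 4)^(1/3) = 5.843 x 10^-3 M
[Br^-] = 2s = 1.17 × 10^-2 M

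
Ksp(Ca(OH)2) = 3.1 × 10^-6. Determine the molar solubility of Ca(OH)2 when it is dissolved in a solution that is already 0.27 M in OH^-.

Ca(OH)2(s) ⇌ Ca^2+ + 2 OH^-
Ksp = [Ca^2+][OH^-]^2
Let s = moles of Ca(OH)2 that dissolve per litre. [Ca^2+] = s, [OH^-] = 0.27 + 2s ≈ 0.27 (Ksp is small, so little additional dissolves).
Ksp ≈ s × (0.27)^2
s = 4.3 × 10^-5 M
Check: 2s = 8.5 × 10^-5 ≪ 0.27, so the approximation is valid.

s ≈ 4.3 x 10^-5 M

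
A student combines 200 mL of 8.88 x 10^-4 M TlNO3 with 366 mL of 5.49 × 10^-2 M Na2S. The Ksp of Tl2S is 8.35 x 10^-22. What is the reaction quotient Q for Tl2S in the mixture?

Total volume = 200 + 366 = 566 mL.
[Tl^+] = 8.88 x 10^-4 × (200/566) = 3.138 x 10^-4 M
[S^2-] = 5.49 × 10^-2 × (366/566) = 3.550 × 10^-2 M
Tl2S(s) ⇌ 2 Tl^+(aq) + S^2-(aq), so Q = [Tl^+]^2[S^2-]
Q = (3.138 x 10^-4)^2(3.550 × 10^-2) = 3.50 × 10^-9
Q > Ksp, so Tl2S will precipitate.

Q = 3.50 × 10^-9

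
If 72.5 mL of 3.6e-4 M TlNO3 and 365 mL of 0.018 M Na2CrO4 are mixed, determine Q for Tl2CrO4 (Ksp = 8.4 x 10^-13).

Total volume = 72.5 + 365 = 437.5 mL.
[Tl^+] = 3.6 × 10^-4 × (72.5/437.5) = 5.97 × 10^-5 M
[CrO4^2-] = 1.8 × 10^-2 × (365/437.5) = 1.50 x 10^-2 M
Tl2CrO4(s) ⇌ 2 Tl^+ + CrO4^2-, so Q = [Tl^+]^2[CrO4^2-]
Q = (5.97 x 10^-5)^2(1.50 × 10^-2) = 5.3 × 10^-11
Q > Ksp, so Tl2CrO4 will precipitate.

Q = 5.3 × 10^-11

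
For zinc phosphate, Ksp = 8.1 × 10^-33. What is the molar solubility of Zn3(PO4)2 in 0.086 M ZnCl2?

Zn3(PO4)2(s) ⇌ 3 Zn^2+(aq) + 2 PO4^3-(aq)
Ksp = [Zn^2+]^3[PO4^3-]^2
If s mol/L dissolves here, [Zn^2+] = 0.086 + 3s ≈ 0.086, [PO4^3-] = 2s (common-ion effect: Zn^2+ is already 0.086 M).
Ksp ≈ (0.086)^3 × (2s)^2
s = 1.8 x 10^-15 M
Check: 3s = 5.4 × 10^-15 ≪ 0.086, so the approximation is valid.

1.8 x 10^-15 M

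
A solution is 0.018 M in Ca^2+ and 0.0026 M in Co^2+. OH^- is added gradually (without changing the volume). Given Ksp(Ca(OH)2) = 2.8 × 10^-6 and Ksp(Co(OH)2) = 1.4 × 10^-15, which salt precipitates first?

Co(OH)2

Each salt begins to precipitate when Q = Ksp, i.e. when [OH^-] reaches its threshold.
For Ca(OH)2: 2.8 × 10^-6 = 0.018 × [OH^-]^2  ⇒  [OH^-] = 1.2 × 10^-2 M.
For Co(OH)2: 1.4 × 10^-15 = 0.0026 × [OH^-]^2  ⇒  [OH^-] = 7.3 x 10^-7 M.
The salt with the lower threshold [OH^-] precipitates first: Co(OH)2.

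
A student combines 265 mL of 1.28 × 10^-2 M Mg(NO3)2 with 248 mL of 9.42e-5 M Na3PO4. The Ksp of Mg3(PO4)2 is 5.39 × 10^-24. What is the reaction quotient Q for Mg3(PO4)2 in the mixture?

5.99e-16

Total volume = 265 + 248 = 513 mL.
[Mg^2+] = 1.28 x 10^-2 × (265/513) = 6.612 × 10^-3 M
[PO4^3-] = 9.42 × 10^-5 × (248/513) = 4.554 x 10^-5 M
Mg3(PO4)2(s) ⇌ 3 Mg^2+(aq) + 2 PO4^3-(aq), so Q = [Mg^2+]^3[PO4^3-]^2
Q = (6.612 × 10^-3)^3(4.554 x 10^-5)^2 = 5.99 × 10^-16
Q > Ksp, so Mg3(PO4)2 will precipitate.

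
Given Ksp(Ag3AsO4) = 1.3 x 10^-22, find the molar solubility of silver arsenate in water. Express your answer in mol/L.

s = 1.5e-6 M

Ag3AsO4(s) <=> 3 Ag^+(aq) + AsO4^3-(aq)
Ksp = [Ag^+]^3[AsO4^3-]
If s mol/L of Ag3AsO4 dissolves, [Ag^+] = 3s and [AsO4^3-] = s.
Substituting: Ksp = (3s)^3s = 27s^4
s = (1.3 x 10^-22 / 27)^(1/4) = 1.5 × 10^-6 M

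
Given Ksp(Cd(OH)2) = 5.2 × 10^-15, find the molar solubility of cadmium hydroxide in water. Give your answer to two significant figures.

Cd(OH)2(s) ⇌ Cd^2+ + 2 OH^-
Ksp = [Cd^2+][OH^-]^2
Let s = molar solubility. Then [Cd^2+] = s and [OH^-] = 2s.
Ksp = s(2s)^2 = 4s^3
s = (5.2 × 10^-15 / 4)^(1/3) = 1.1 × 10^-5 M

s = 1.1 × 10^-5 M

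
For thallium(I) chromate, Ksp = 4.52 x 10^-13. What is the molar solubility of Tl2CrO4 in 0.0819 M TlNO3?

s ≈ 6.74 × 10^-11 M

Tl2CrO4(s) ⇌ 2 Tl^+(aq) + CrO4^2-(aq)
Ksp = [Tl^+]^2[CrO4^2-]
Let s be the molar solubility in this solution. [Tl^+] = 0.0819 + 2s ≈ 0.0819, [CrO4^2-] = s (Ksp is small, so little additional dissolves).
Ksp ≈ (0.0819)^2 × s
s = 6.74 × 10^-11 M
Check: 2s = 1.3 × 10^-10 ≪ 0.0819, so the approximation is valid.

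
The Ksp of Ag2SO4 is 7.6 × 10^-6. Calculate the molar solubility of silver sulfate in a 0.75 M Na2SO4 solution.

s = 1.6e-3 M

Ag2SO4(s) ⇌ 2 Ag^+(aq) + SO4^2-(aq)
Ksp = [Ag^+]^2[SO4^2-]
If s mol/L dissolves here, [Ag^+] = 2s, [SO4^2-] = 0.75 + s ≈ 0.75 (since SO4^2- from Na2SO4 dominates).
Ksp ≈ (2s)^2 × 0.75
s = 1.6 × 10^-3 M
Check: s = 1.6 × 10^-3 ≪ 0.75, so the approximation is valid.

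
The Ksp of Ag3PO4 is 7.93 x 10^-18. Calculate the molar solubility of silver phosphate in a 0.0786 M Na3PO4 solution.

1.55 × 10^-6 M

Ag3PO4(s) ⇌ 3 Ag^+ + PO4^3-
Ksp = [Ag^+]^3[PO4^3-]
If s mol/L dissolves here, [Ag^+] = 3s, [PO4^3-] = 0.0786 + s ≈ 0.0786 (common-ion effect: PO4^3- is already 0.0786 M).
Ksp ≈ (3s)^3 × 0.0786
s = 1.55 × 10^-6 M
Check: s = 1.6 × 10^-6 ≪ 0.0786, so the approximation is valid.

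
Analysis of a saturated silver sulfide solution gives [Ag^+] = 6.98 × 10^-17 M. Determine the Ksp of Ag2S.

Ksp = 1.70 × 10^-49

Ag2S(s) ⇌ 2 Ag^+ + S^2-
Stoichiometry gives [S^2-] = (1/2)[Ag^+] = 3.490 x 10^-17 M.
Ksp = [Ag^+]^2[S^2-]
Ksp = (6.98 x 10^-17)^2 × 3.490 × 10^-17 = 1.70 × 10^-49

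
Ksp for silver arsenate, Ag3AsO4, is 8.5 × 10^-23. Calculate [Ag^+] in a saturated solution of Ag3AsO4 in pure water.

Ag3AsO4(s) ⇌ 3 Ag^+ + AsO4^3-
Ksp = [Ag^+]^3[AsO4^3-]
If s mol/L of Ag3AsO4 dissolves, [Ag^+] = 3s and [AsO4^3-] = s.
So Ksp = (3s)^3 × s = 27s^4
s = (8.5 × 10^-23 / 27)^(1/4) = 1.33 × 10^-6 M
[Ag^+] = 3s = 4.0 × 10^-6 M

4.0 × 10^-6 M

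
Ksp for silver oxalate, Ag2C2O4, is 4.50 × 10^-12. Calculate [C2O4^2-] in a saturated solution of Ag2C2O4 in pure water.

[C2O4^2-] = 1.04 x 10^-4 M

Ag2C2O4(s) ⇌ 2 Ag^+ + C2O4^2-
Ksp = [Ag^+]^2[C2O4^2-]
With molar solubility s: [Ag^+] = 2s, [C2O4^2-] = s.
So Ksp = (2s)^2 × s = 4s^3
Solving, s = (4.50 × 10^-12/4)^(1/3) = 1.040 x 10^-4 M
[C2O4^2-] = s = 1.04 × 10^-4 M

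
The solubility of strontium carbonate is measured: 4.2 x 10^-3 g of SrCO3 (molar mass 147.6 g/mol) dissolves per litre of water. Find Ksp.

Ksp ≈ 8.1e-10

Molar solubility s = (4.2 x 10^-3 g/L) / (147.6 g/mol) = 2.85 × 10^-5 M.
SrCO3(s) <=> Sr^2+ + CO3^2-
For each mole of SrCO3 that dissolves: [Sr^2+] = s, [CO3^2-] = s.
Ksp = [Sr^2+][CO3^2-]
Ksp = s × s = s^2
Ksp = (2.85 x 10^-5)^2 = 8.1 x 10^-10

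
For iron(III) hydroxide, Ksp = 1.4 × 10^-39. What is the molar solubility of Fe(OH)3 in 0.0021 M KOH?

s = 1.5 x 10^-31 M

Fe(OH)3(s) ⇌ Fe^3+ + 3 OH^-
Ksp = [Fe^3+][OH^-]^3
If s mol/L dissolves here, [Fe^3+] = s, [OH^-] = 0.0021 + 3s ≈ 0.0021 (common-ion effect: OH^- is already 0.0021 M).
Ksp ≈ s × (0.0021)^3
s = 1.5 x 10^-31 M
Check: 3s = 4.5 × 10^-31 ≪ 0.0021, so the approximation is valid.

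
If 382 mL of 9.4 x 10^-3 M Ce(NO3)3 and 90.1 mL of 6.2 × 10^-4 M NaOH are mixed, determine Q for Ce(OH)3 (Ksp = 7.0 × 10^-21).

Total volume = 382 + 90.1 = 472.1 mL.
[Ce^3+] = 9.4 × 10^-3 × (382/472.1) = 7.61 × 10^-3 M
[OH^-] = 6.2 × 10^-4 × (90.1/472.1) = 1.18 × 10^-4 M
Ce(OH)3(s) <=> Ce^3+(aq) + 3 OH^-(aq), so Q = [Ce^3+][OH^-]^3
Q = (7.61 × 10^-3)(1.18 × 10^-4)^3 = 1.3 × 10^-14
Q > Ksp, so Ce(OH)3 will precipitate.

Q = 1.3 × 10^-14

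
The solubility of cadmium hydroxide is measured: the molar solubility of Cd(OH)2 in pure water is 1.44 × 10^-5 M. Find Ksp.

Cd(OH)2(s) <=> Cd^2+ + 2 OH^-
For each mole of Cd(OH)2 that dissolves: [Cd^2+] = s, [OH^-] = 2s.
Ksp = [Cd^2+][OH^-]^2
Substituting: Ksp = s(2s)^2 = 4s^3
Ksp = 4 × (1.44 x 10^-5)^3 = 1.19 × 10^-14

Ksp ≈ 1.19 x 10^-14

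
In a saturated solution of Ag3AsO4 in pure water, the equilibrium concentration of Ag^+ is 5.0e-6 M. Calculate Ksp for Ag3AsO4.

Ksp ≈ 2.1 x 10^-22

Ag3AsO4(s) <=> 3 Ag^+ + AsO4^3-
Stoichiometry gives [AsO4^3-] = (1/3)[Ag^+] = 1.67 × 10^-6 M.
Ksp = [Ag^+]^3[AsO4^3-]
Ksp = (5.0 x 10^-6)^3 × 1.67 × 10^-6 = 2.1 × 10^-22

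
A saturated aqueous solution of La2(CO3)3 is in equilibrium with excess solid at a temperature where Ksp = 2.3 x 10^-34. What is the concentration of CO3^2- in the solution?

La2(CO3)3(s) ⇌ 2 La^3+(aq) + 3 CO3^2-(aq)
Ksp = [La^3+]^2[CO3^2-]^3
For each mole of La2(CO3)3 that dissolves: [La^3+] = 2s, [CO3^2-] = 3s.
Ksp = (2s)^2(3s)^3 = 108s^5
Solving, s = (2.3 x 10^-34/108)^(1/5) = 7.34 x 10^-8 M
[CO3^2-] = 3s = 2.2 × 10^-7 M

[CO3^2-] = 2.2 × 10^-7 M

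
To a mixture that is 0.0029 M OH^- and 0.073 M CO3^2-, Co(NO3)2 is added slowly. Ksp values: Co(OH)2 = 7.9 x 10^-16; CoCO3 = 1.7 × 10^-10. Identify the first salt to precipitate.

Each salt begins to precipitate when Q = Ksp, i.e. when [Co^2+] reaches its threshold.
For Co(OH)2: 7.9 x 10^-16 = (0.0029)^2 × [Co^2+]  ⇒  [Co^2+] = 9.4 × 10^-11 M.
For CoCO3: 1.7 × 10^-10 = 0.073 × [Co^2+]  ⇒  [Co^2+] = 2.3 × 10^-9 M.
The salt with the lower threshold [Co^2+] precipitates first: Co(OH)2.

Co(OH)2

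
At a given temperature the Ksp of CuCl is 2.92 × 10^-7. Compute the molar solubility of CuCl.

s = 5.40 × 10^-4 M

CuCl(s) ⇌ Cu^+(aq) + Cl^-(aq)
Ksp = [Cu^+][Cl^-]
If s mol/L of CuCl dissolves, [Cu^+] = s and [Cl^-] = s.
Ksp = s × s = s^2
s = √(2.92 × 10^-7) = 5.40 × 10^-4 M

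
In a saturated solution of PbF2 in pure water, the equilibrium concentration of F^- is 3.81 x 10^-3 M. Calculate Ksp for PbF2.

PbF2(s) ⇌ Pb^2+(aq) + 2 F^-(aq)
Stoichiometry gives [Pb^2+] = (1/2)[F^-] = 1.905 x 10^-3 M.
Ksp = [Pb^2+][F^-]^2
Ksp = 1.905 × 10^-3 × (3.81 x 10^-3)^2 = 2.77 × 10^-8

Ksp ≈ 2.77 × 10^-8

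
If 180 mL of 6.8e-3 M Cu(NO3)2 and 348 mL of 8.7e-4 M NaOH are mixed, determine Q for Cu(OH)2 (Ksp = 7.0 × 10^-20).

Q = 7.6 x 10^-10

Total volume = 180 + 348 = 528 mL.
[Cu^2+] = 6.8 × 10^-3 × (180/528) = 2.32 × 10^-3 M
[OH^-] = 8.7 × 10^-4 × (348/528) = 5.73 × 10^-4 M
Cu(OH)2(s) ⇌ Cu^2+ + 2 OH^-, so Q = [Cu^2+][OH^-]^2
Q = (2.32 × 10^-3)(5.73 × 10^-4)^2 = 7.6 × 10^-10
Q > Ksp, so Cu(OH)2 will precipitate.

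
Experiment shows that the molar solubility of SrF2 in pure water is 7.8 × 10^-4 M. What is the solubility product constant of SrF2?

Ksp = 1.9e-9

SrF2(s) ⇌ Sr^2+ + 2 F^-
For each mole of SrF2 that dissolves: [Sr^2+] = s, [F^-] = 2s.
Ksp = [Sr^2+][F^-]^2
So Ksp = s × (2s)^2 = 4s^3
Ksp = 4 × (7.8 x 10^-4)^3 = 1.9 × 10^-9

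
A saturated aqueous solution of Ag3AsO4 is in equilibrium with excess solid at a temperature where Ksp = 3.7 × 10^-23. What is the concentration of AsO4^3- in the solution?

[AsO4^3-] = 1.1 × 10^-6 M

Ag3AsO4(s) ⇌ 3 Ag^+ + AsO4^3-
Ksp = [Ag^+]^3[AsO4^3-]
For each mole of Ag3AsO4 that dissolves: [Ag^+] = 3s, [AsO4^3-] = s.
Ksp = (3s)^3s = 27s^4
s = (3.7 × 10^-23 / 27)^(1/4) = 1.08 × 10^-6 M
[AsO4^3-] = s = 1.1 × 10^-6 M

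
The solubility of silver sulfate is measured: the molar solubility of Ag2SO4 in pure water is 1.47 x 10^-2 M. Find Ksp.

Ag2SO4(s) ⇌ 2 Ag^+ + SO4^2-
Let s = molar solubility. Then [Ag^+] = 2s and [SO4^2-] = s.
Ksp = [Ag^+]^2[SO4^2-]
Substituting: Ksp = (2s)^2s = 4s^3
Ksp = 4 × (1.47 × 10^-2)^3 = 1.27 x 10^-5

1.27 x 10^-5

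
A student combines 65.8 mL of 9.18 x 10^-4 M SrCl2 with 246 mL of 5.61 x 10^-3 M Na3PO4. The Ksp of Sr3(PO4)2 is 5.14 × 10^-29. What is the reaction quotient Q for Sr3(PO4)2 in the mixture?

Total volume = 65.8 + 246 = 311.8 mL.
[Sr^2+] = 9.18 x 10^-4 × (65.8/311.8) = 1.937 x 10^-4 M
[PO4^3-] = 5.61 × 10^-3 × (246/311.8) = 4.426 × 10^-3 M
Sr3(PO4)2(s) <=> 3 Sr^2+ + 2 PO4^3-, so Q = [Sr^2+]^3[PO4^3-]^2
Q = (1.937 × 10^-4)^3(4.426 × 10^-3)^2 = 1.42 × 10^-16
Q > Ksp, so Sr3(PO4)2 will precipitate.

1.42 × 10^-16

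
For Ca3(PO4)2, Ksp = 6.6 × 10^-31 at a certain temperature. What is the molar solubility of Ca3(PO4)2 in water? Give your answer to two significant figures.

Ca3(PO4)2(s) ⇌ 3 Ca^2+(aq) + 2 PO4^3-(aq)
Ksp = [Ca^2+]^3[PO4^3-]^2
If s mol/L of Ca3(PO4)2 dissolves, [Ca^2+] = 3s and [PO4^3-] = 2s.
Substituting: Ksp = (3s)^3(2s)^2 = 108s^5
s^5 = 6.6 × 10^-31 / 108, so s = 3.6 x 10^-7 M

3.6 × 10^-7 M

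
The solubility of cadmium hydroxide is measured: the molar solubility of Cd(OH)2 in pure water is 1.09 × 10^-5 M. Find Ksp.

Ksp = 5.18 × 10^-15

Cd(OH)2(s) <=> Cd^2+ + 2 OH^-
With molar solubility s: [Cd^2+] = s, [OH^-] = 2s.
Ksp = [Cd^2+][OH^-]^2
Ksp = s(2s)^2 = 4s^3
Ksp = 4 × (1.09 × 10^-5)^3 = 5.18 × 10^-15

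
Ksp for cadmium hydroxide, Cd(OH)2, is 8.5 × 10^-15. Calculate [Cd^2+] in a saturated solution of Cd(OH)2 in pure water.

1.3 × 10^-5 M

Cd(OH)2(s) ⇌ Cd^2+ + 2 OH^-
Ksp = [Cd^2+][OH^-]^2
Let s = molar solubility. Then [Cd^2+] = s and [OH^-] = 2s.
So Ksp = s × (2s)^2 = 4s^3
Solving, s = (8.5 × 10^-15/4)^(1/3) = 1.29 x 10^-5 M
[Cd^2+] = s = 1.3 × 10^-5 M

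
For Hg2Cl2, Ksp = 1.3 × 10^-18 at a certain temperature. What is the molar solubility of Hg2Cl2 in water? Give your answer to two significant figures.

Hg2Cl2(s) ⇌ Hg2^2+ + 2 Cl^-
Ksp = [Hg2^2+][Cl^-]^2
For each mole of Hg2Cl2 that dissolves: [Hg2^2+] = s, [Cl^-] = 2s.
So Ksp = s × (2s)^2 = 4s^3
Solving, s = (1.3 × 10^-18/4)^(1/3) = 6.9 × 10^-7 M

6.9e-7 M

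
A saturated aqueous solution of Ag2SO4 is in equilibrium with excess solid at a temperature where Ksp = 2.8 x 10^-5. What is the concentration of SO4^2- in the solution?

0.019 M

Ag2SO4(s) <=> 2 Ag^+ + SO4^2-
Ksp = [Ag^+]^2[SO4^2-]
With molar solubility s: [Ag^+] = 2s, [SO4^2-] = s.
Ksp = (2s)^2s = 4s^3
s = (2.8 x 10^-5 / 4)^(1/3) = 1.91 × 10^-2 M
[SO4^2-] = s = 1.9 × 10^-2 M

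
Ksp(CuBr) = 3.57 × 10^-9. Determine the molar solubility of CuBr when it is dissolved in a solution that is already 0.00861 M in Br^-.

s = 4.15 × 10^-7 M

CuBr(s) <=> Cu^+ + Br^-
Ksp = [Cu^+][Br^-]
Let s = moles of CuBr that dissolve per litre. [Cu^+] = s, [Br^-] = 0.00861 + s ≈ 0.00861 (since the Br^- already present dominates).
Ksp ≈ s × 0.00861
s = 4.15 × 10^-7 M
Check: s = 4.1 × 10^-7 ≪ 0.00861, so the approximation is valid.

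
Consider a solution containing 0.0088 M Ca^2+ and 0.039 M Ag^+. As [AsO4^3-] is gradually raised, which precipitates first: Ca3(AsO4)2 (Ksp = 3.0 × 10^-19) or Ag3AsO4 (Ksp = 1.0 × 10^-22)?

Each salt begins to precipitate when Q = Ksp, i.e. when [AsO4^3-] reaches its threshold.
For Ca3(AsO4)2: 3.0 × 10^-19 = (0.0088)^3 × [AsO4^3-]^2  ⇒  [AsO4^3-] = 6.6 × 10^-7 M.
For Ag3AsO4: 1.0 × 10^-22 = (0.039)^3 × [AsO4^3-]  ⇒  [AsO4^3-] = 1.7 × 10^-18 M.
The salt with the lower threshold [AsO4^3-] precipitates first: Ag3AsO4.

Ag3AsO4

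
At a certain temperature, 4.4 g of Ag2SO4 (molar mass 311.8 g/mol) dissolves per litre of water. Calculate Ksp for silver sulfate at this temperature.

Molar solubility s = (4.4 g/L) / (311.8 g/mol) = 1.41 × 10^-2 M.
Ag2SO4(s) ⇌ 2 Ag^+ + SO4^2-
If s mol/L of Ag2SO4 dissolves, [Ag^+] = 2s and [SO4^2-] = s.
Ksp = [Ag^+]^2[SO4^2-]
Substituting: Ksp = (2s)^2s = 4s^3
With s = 1.41 × 10^-2: Ksp = 1.1 × 10^-5

1.1 × 10^-5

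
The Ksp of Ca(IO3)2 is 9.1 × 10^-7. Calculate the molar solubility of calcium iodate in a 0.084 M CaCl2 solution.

Ca(IO3)2(s) <=> Ca^2+ + 2 IO3^-
Ksp = [Ca^2+][IO3^-]^2
Let s be the molar solubility in this solution. [Ca^2+] = 0.084 + s ≈ 0.084, [IO3^-] = 2s (common-ion effect: Ca^2+ is already 0.084 M).
Ksp ≈ 0.084 × (2s)^2
s = 1.6 x 10^-3 M
Check: s = 1.6 x 10^-3 ≪ 0.084, so the approximation is valid.

s = 1.6 x 10^-3 M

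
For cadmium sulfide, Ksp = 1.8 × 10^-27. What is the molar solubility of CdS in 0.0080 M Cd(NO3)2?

CdS(s) ⇌ Cd^2+(aq) + S^2-(aq)
Ksp = [Cd^2+][S^2-]
Let s be the molar solubility in this solution. [Cd^2+] = 0.0080 + s ≈ 0.0080, [S^2-] = s (since Cd^2+ from Cd(NO3)2 dominates).
Ksp ≈ 0.0080 × s
s = 2.3 x 10^-25 M
Check: s = 2.3 × 10^-25 ≪ 0.0080, so the approximation is valid.

s = 2.3 x 10^-25 M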